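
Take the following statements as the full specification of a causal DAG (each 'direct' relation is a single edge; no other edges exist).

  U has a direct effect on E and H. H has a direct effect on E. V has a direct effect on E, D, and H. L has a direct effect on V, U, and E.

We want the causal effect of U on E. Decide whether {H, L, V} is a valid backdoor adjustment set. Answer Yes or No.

Backdoor paths from U to E (paths whose first edge points into U):
  P1: U <- L -> V -> H -> E
  P2: U <- L -> V -> E
  P3: U <- L -> E
Condition 1 (no descendant of U in the set): FAILS — H is a descendant of U.
Condition 2 (every backdoor path blocked by {H, L, V}):
  P1: blocked at fork node L ∈ conditioning set.
  P2: blocked at fork node L ∈ conditioning set.
  P3: blocked at fork node L ∈ conditioning set.
{H, L, V} does not satisfy the backdoor criterion.

No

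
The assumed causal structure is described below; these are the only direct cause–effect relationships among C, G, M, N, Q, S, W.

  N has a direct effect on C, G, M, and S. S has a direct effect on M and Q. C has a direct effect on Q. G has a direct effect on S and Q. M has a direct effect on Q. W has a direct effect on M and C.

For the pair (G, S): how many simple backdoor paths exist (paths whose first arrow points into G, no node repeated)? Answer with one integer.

8

A backdoor path from G to S is any simple undirected path whose first edge points into G (i.e. leaves G via a parent).
Parents of G: {N}.
Enumerating:
  P1: G <- N -> S
  P2: G <- N -> M <- W -> C -> Q <- S
  P3: G <- N -> M <- S
  P4: G <- N -> M -> Q <- S
  P5: G <- N -> C <- W -> M <- S
  P6: G <- N -> C <- W -> M -> Q <- S
  P7: G <- N -> C -> Q <- S
  P8: G <- N -> C -> Q <- M <- S
That exhausts the simple backdoor paths. Count: 8.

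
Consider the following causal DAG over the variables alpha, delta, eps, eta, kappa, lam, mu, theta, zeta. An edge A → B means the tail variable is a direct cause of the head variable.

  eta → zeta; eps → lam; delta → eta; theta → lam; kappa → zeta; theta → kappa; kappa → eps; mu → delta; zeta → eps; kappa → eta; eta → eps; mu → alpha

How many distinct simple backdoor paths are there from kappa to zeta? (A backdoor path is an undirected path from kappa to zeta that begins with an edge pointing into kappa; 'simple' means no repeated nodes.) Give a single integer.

A backdoor path from kappa to zeta is any simple undirected path whose first edge points into kappa (i.e. leaves kappa via a parent).
Parents of kappa: {theta}.
Enumerating:
  P1: kappa <- theta -> lam <- eps <- eta -> zeta
  P2: kappa <- theta -> lam <- eps <- zeta
That exhausts the simple backdoor paths. Count: 2.

2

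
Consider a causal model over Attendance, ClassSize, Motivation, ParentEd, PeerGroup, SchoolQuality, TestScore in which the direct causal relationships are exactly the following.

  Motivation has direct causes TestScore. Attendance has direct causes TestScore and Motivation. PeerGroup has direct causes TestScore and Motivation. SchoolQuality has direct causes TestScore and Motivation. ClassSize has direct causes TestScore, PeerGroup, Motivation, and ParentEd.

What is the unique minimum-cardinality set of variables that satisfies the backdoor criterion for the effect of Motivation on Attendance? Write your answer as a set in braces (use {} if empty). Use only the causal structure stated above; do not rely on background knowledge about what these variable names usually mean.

{TestScore}

Variables eligible for adjustment (non-descendants of Motivation, excluding Motivation and Attendance): {ParentEd, TestScore}.
Backdoor paths from Motivation to Attendance:
  P1: Motivation <- TestScore -> Attendance
The empty set is not sufficient: P1 (Motivation <- TestScore -> Attendance) has no collider blocking it and no conditioned non-collider, so it is open.
Try {TestScore}:
  P1: blocked at fork node TestScore ∈ conditioning set.
{TestScore} contains no descendant of Motivation and blocks every backdoor path.
No other singleton works — e.g. {ParentEd} leaves P1 open — so {TestScore} is the unique smallest valid adjustment set.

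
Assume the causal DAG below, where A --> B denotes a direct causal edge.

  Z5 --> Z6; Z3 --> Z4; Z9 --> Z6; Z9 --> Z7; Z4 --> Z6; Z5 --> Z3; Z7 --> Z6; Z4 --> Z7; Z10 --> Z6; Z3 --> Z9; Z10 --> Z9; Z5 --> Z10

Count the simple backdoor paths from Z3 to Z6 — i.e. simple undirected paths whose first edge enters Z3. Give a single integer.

A backdoor path from Z3 to Z6 is any simple undirected path whose first edge points into Z3 (i.e. leaves Z3 via a parent).
Parents of Z3: {Z5}.
Enumerating:
  P1: Z3 <- Z5 -> Z10 -> Z9 -> Z7 <- Z4 -> Z6
  P2: Z3 <- Z5 -> Z10 -> Z9 -> Z7 -> Z6
  P3: Z3 <- Z5 -> Z10 -> Z9 -> Z6
  P4: Z3 <- Z5 -> Z10 -> Z6
  P5: Z3 <- Z5 -> Z6
That exhausts the simple backdoor paths. Count: 5.

5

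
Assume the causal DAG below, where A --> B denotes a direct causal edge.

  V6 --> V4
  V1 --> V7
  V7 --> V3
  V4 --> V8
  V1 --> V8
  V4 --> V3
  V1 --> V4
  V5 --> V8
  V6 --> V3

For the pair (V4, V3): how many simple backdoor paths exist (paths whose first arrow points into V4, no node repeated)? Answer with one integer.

2

A backdoor path from V4 to V3 is any simple undirected path whose first edge points into V4 (i.e. leaves V4 via a parent).
Parents of V4: {V1, V6}.
Enumerating:
  P1: V4 <- V1 -> V7 -> V3
  P2: V4 <- V6 -> V3
That exhausts the simple backdoor paths. Count: 2.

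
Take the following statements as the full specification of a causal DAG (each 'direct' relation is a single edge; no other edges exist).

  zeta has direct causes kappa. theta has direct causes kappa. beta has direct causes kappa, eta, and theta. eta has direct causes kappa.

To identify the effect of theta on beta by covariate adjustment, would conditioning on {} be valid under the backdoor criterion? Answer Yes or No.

Backdoor paths from theta to beta (paths whose first edge points into theta):
  P1: theta <- kappa -> eta -> beta
  P2: theta <- kappa -> beta
Condition 1 (no descendant of theta in the set): holds — descendants of theta are {beta}; none are in {}.
Condition 2 (every backdoor path blocked by {}):
  P1: open — no interior node is in the conditioning set.
  P2: open — no interior node is in the conditioning set.
{} does not satisfy the backdoor criterion.

No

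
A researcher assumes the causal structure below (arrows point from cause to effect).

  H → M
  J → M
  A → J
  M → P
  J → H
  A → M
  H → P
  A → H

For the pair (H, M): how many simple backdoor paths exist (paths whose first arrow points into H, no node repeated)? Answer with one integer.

A backdoor path from H to M is any simple undirected path whose first edge points into H (i.e. leaves H via a parent).
Parents of H: {A, J}.
Enumerating:
  P1: H <- A -> J -> M
  P2: H <- A -> M
  P3: H <- J <- A -> M
  P4: H <- J -> M
That exhausts the simple backdoor paths. Count: 4.

4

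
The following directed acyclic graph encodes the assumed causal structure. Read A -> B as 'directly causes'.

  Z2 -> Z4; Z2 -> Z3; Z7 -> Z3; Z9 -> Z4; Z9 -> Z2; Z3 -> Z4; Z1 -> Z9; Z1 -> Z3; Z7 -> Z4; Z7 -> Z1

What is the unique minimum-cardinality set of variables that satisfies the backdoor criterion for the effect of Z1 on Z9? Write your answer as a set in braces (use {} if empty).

{}

Variables eligible for adjustment (non-descendants of Z1, excluding Z1 and Z9): {Z7}.
Backdoor paths from Z1 to Z9:
  P1: Z1 <- Z7 -> Z3 <- Z2 <- Z9
  P2: Z1 <- Z7 -> Z3 <- Z2 -> Z4 <- Z9
  P3: Z1 <- Z7 -> Z3 -> Z4 <- Z9
  P4: Z1 <- Z7 -> Z3 -> Z4 <- Z2 <- Z9
  P5: Z1 <- Z7 -> Z4 <- Z9
  P6: Z1 <- Z7 -> Z4 <- Z2 <- Z9
  P7: Z1 <- Z7 -> Z4 <- Z3 <- Z2 <- Z9
Each backdoor path contains an unconditioned collider, so every path is already blocked with the empty conditioning set:
  P1: blocked at collider Z3 (neither it nor any descendant is in the conditioning set).
  P2: blocked at collider Z3 (neither it nor any descendant is in the conditioning set).
  P3: blocked at collider Z4 (neither it nor any descendant is in the conditioning set).
  P4: blocked at collider Z4 (neither it nor any descendant is in the conditioning set).
  P5: blocked at collider Z4 (neither it nor any descendant is in the conditioning set).
  P6: blocked at collider Z4 (neither it nor any descendant is in the conditioning set).
  P7: blocked at collider Z4 (neither it nor any descendant is in the conditioning set).
The empty set is therefore the unique smallest valid set.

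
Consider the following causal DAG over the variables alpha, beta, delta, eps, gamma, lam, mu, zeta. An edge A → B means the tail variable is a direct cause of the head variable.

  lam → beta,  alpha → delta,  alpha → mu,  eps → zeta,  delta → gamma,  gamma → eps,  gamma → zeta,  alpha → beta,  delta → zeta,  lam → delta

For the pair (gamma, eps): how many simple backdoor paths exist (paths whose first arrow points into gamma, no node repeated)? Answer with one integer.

A backdoor path from gamma to eps is any simple undirected path whose first edge points into gamma (i.e. leaves gamma via a parent).
Parents of gamma: {delta}.
Enumerating:
  P1: gamma <- delta -> zeta <- eps
That exhausts the simple backdoor paths. Count: 1.

1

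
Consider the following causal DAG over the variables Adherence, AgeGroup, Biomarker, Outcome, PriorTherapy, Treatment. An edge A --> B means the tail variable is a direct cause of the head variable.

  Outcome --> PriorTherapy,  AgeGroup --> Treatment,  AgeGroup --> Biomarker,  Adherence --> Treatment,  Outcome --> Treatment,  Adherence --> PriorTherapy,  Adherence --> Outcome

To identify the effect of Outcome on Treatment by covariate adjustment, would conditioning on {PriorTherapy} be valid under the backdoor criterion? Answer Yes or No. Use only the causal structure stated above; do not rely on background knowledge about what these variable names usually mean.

Backdoor paths from Outcome to Treatment (paths whose first edge points into Outcome):
  P1: Outcome <- Adherence -> Treatment
Condition 1 (no descendant of Outcome in the set): FAILS — PriorTherapy is a descendant of Outcome.
Condition 2 (every backdoor path blocked by {PriorTherapy}):
  P1: open — no interior node is in the conditioning set.
{PriorTherapy} does not satisfy the backdoor criterion.

No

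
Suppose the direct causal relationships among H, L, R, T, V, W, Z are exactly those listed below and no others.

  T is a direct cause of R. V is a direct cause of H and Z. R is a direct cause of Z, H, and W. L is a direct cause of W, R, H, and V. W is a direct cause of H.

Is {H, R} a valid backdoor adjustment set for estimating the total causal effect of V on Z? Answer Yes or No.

Backdoor paths from V to Z (paths whose first edge points into V):
  P1: V <- L -> R -> Z
  P2: V <- L -> W <- R -> Z
  P3: V <- L -> W -> H <- R -> Z
  P4: V <- L -> H <- R -> Z
  P5: V <- L -> H <- W <- R -> Z
Condition 1 (no descendant of V in the set): FAILS — H is a descendant of V.
Condition 2 (every backdoor path blocked by {H, R}):
  P1: blocked at chain node R ∈ conditioning set.
  P2: blocked at fork node R ∈ conditioning set.
  P3: blocked at fork node R ∈ conditioning set.
  P4: blocked at fork node R ∈ conditioning set.
  P5: blocked at fork node R ∈ conditioning set.
{H, R} does not satisfy the backdoor criterion.

No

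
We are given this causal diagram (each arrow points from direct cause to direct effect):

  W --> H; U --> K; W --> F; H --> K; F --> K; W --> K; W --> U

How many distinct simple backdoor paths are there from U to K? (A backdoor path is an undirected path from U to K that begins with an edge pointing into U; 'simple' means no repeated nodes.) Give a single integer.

A backdoor path from U to K is any simple undirected path whose first edge points into U (i.e. leaves U via a parent).
Parents of U: {W}.
Enumerating:
  P1: U <- W -> F -> K
  P2: U <- W -> H -> K
  P3: U <- W -> K
That exhausts the simple backdoor paths. Count: 3.

3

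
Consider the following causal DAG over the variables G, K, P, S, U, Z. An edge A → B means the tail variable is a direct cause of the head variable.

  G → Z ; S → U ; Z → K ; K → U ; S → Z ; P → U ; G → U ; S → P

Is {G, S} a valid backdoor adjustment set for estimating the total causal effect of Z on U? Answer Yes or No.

Backdoor paths from Z to U (paths whose first edge points into Z):
  P1: Z <- S -> P -> U
  P2: Z <- S -> U
  P3: Z <- G -> U
Condition 1 (no descendant of Z in the set): holds — descendants of Z are {K, U}; none are in {G, S}.
Condition 2 (every backdoor path blocked by {G, S}):
  P1: blocked at fork node S ∈ conditioning set.
  P2: blocked at fork node S ∈ conditioning set.
  P3: blocked at fork node G ∈ conditioning set.
{G, S} satisfies the backdoor criterion.

Yes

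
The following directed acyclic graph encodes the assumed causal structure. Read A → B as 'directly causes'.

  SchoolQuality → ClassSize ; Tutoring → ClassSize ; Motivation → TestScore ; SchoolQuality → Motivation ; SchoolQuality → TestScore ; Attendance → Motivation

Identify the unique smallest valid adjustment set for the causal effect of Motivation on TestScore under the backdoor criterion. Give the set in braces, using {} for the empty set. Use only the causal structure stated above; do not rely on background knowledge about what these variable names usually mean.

Variables eligible for adjustment (non-descendants of Motivation, excluding Motivation and TestScore): {Attendance, ClassSize, SchoolQuality, Tutoring}.
Backdoor paths from Motivation to TestScore:
  P1: Motivation <- SchoolQuality -> TestScore
The empty set is not sufficient: P1 (Motivation <- SchoolQuality -> TestScore) has no collider blocking it and no conditioned non-collider, so it is open.
Try {SchoolQuality}:
  P1: blocked at fork node SchoolQuality ∈ conditioning set.
{SchoolQuality} contains no descendant of Motivation and blocks every backdoor path.
No other singleton works — e.g. {Tutoring} leaves P1 open — so {SchoolQuality} is the unique smallest valid adjustment set.

{SchoolQuality}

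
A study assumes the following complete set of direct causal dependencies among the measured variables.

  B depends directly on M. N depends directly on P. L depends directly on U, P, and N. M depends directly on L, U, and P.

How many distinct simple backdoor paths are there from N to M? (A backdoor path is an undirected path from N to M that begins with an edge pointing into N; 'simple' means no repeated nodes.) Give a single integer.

3

A backdoor path from N to M is any simple undirected path whose first edge points into N (i.e. leaves N via a parent).
Parents of N: {P}.
Enumerating:
  P1: N <- P -> L <- U -> M
  P2: N <- P -> L -> M
  P3: N <- P -> M
That exhausts the simple backdoor paths. Count: 3.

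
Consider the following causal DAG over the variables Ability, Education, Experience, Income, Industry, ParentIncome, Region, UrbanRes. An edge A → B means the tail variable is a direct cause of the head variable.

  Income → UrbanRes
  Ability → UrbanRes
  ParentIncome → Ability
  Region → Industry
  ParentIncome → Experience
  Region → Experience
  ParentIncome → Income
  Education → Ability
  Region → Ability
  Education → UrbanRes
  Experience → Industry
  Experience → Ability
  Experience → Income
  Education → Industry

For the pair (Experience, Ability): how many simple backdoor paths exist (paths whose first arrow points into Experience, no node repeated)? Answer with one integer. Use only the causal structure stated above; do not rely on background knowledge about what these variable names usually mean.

A backdoor path from Experience to Ability is any simple undirected path whose first edge points into Experience (i.e. leaves Experience via a parent).
Parents of Experience: {ParentIncome, Region}.
Enumerating:
  P1: Experience <- Region -> Ability
  P2: Experience <- Region -> Industry <- Education -> Ability
  P3: Experience <- Region -> Industry <- Education -> UrbanRes <- Income <- ParentIncome -> Ability
  P4: Experience <- Region -> Industry <- Education -> UrbanRes <- Ability
  P5: Experience <- ParentIncome -> Income -> UrbanRes <- Education -> Ability
  P6: Experience <- ParentIncome -> Income -> UrbanRes <- Education -> Industry <- Region -> Ability
  P7: Experience <- ParentIncome -> Income -> UrbanRes <- Ability
  P8: Experience <- ParentIncome -> Ability
That exhausts the simple backdoor paths. Count: 8.

8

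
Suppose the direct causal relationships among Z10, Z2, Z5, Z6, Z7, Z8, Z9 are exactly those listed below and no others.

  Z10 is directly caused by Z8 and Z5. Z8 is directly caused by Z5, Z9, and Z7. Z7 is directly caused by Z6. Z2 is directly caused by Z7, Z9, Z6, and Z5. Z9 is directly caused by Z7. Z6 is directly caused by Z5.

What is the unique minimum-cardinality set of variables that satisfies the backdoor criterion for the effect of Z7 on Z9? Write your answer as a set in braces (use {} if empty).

{}

Variables eligible for adjustment (non-descendants of Z7, excluding Z7 and Z9): {Z5, Z6}.
Backdoor paths from Z7 to Z9:
  P1: Z7 <- Z6 <- Z5 -> Z8 <- Z9
  P2: Z7 <- Z6 <- Z5 -> Z2 <- Z9
  P3: Z7 <- Z6 <- Z5 -> Z10 <- Z8 <- Z9
  P4: Z7 <- Z6 -> Z2 <- Z5 -> Z8 <- Z9
  P5: Z7 <- Z6 -> Z2 <- Z5 -> Z10 <- Z8 <- Z9
  P6: Z7 <- Z6 -> Z2 <- Z9
Each backdoor path contains an unconditioned collider, so every path is already blocked with the empty conditioning set:
  P1: blocked at collider Z8 (neither it nor any descendant is in the conditioning set).
  P2: blocked at collider Z2 (neither it nor any descendant is in the conditioning set).
  P3: blocked at collider Z10 (neither it nor any descendant is in the conditioning set).
  P4: blocked at collider Z2 (neither it nor any descendant is in the conditioning set).
  P5: blocked at collider Z2 (neither it nor any descendant is in the conditioning set).
  P6: blocked at collider Z2 (neither it nor any descendant is in the conditioning set).
The empty set is therefore the unique smallest valid set.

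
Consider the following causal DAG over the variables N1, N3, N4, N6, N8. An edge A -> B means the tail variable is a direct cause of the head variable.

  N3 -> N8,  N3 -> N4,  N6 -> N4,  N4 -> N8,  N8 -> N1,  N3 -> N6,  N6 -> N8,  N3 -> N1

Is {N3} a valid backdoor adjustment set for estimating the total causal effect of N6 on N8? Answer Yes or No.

Yes

Backdoor paths from N6 to N8 (paths whose first edge points into N6):
  P1: N6 <- N3 -> N4 -> N8
  P2: N6 <- N3 -> N8
  P3: N6 <- N3 -> N1 <- N8
Condition 1 (no descendant of N6 in the set): holds — descendants of N6 are {N1, N4, N8}; none are in {N3}.
Condition 2 (every backdoor path blocked by {N3}):
  P1: blocked at fork node N3 ∈ conditioning set.
  P2: blocked at fork node N3 ∈ conditioning set.
  P3: blocked at fork node N3 ∈ conditioning set.
{N3} satisfies the backdoor criterion.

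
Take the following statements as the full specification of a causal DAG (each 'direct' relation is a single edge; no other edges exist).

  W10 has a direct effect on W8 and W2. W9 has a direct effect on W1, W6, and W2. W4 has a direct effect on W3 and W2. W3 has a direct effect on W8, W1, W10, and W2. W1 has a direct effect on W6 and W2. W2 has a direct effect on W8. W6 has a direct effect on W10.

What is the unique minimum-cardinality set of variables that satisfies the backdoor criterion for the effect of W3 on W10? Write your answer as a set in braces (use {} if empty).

Variables eligible for adjustment (non-descendants of W3, excluding W3 and W10): {W4, W9}.
Backdoor paths from W3 to W10:
  P1: W3 <- W4 -> W2 <- W9 -> W1 -> W6 -> W10
  P2: W3 <- W4 -> W2 <- W9 -> W6 -> W10
  P3: W3 <- W4 -> W2 <- W1 <- W9 -> W6 -> W10
  P4: W3 <- W4 -> W2 <- W1 -> W6 -> W10
  P5: W3 <- W4 -> W2 <- W10
  P6: W3 <- W4 -> W2 -> W8 <- W10
Each backdoor path contains an unconditioned collider, so every path is already blocked with the empty conditioning set:
  P1: blocked at collider W2 (neither it nor any descendant is in the conditioning set).
  P2: blocked at collider W2 (neither it nor any descendant is in the conditioning set).
  P3: blocked at collider W2 (neither it nor any descendant is in the conditioning set).
  P4: blocked at collider W2 (neither it nor any descendant is in the conditioning set).
  P5: blocked at collider W2 (neither it nor any descendant is in the conditioning set).
  P6: blocked at collider W8 (neither it nor any descendant is in the conditioning set).
The empty set is therefore the unique smallest valid set.

{}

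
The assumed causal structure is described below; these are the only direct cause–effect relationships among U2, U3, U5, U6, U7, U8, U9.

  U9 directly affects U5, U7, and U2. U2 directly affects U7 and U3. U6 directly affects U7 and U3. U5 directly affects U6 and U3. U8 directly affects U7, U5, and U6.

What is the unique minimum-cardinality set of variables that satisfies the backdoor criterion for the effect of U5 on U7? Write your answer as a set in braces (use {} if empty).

{U8, U9}

Variables eligible for adjustment (non-descendants of U5, excluding U5 and U7): {U2, U8, U9}.
Backdoor paths from U5 to U7:
  P1: U5 <- U9 -> U2 -> U7
  P2: U5 <- U9 -> U2 -> U3 <- U6 <- U8 -> U7
  P3: U5 <- U9 -> U2 -> U3 <- U6 -> U7
  P4: U5 <- U9 -> U7
  P5: U5 <- U8 -> U6 -> U7
  P6: U5 <- U8 -> U6 -> U3 <- U2 <- U9 -> U7
  P7: U5 <- U8 -> U6 -> U3 <- U2 -> U7
  P8: U5 <- U8 -> U7
The empty set is not sufficient: P1 (U5 <- U9 -> U2 -> U7) has no collider blocking it and no conditioned non-collider, so it is open.
Try {U8, U9}:
  P1: blocked at fork node U9 ∈ conditioning set.
  P2: blocked at fork node U9 ∈ conditioning set.
  P3: blocked at fork node U9 ∈ conditioning set.
  P4: blocked at fork node U9 ∈ conditioning set.
  P5: blocked at fork node U8 ∈ conditioning set.
  P6: blocked at fork node U8 ∈ conditioning set.
  P7: blocked at fork node U8 ∈ conditioning set.
  P8: blocked at fork node U8 ∈ conditioning set.
{U8, U9} contains no descendant of U5 and blocks every backdoor path.
Every element of {U8, U9} is needed (dropping U8 leaves P5 open; dropping U9 leaves P1 open), so no proper subset is valid.
Among all size-2 subsets of the eligible variables, only {U8, U9} blocks every backdoor path, so it is the unique smallest valid adjustment set.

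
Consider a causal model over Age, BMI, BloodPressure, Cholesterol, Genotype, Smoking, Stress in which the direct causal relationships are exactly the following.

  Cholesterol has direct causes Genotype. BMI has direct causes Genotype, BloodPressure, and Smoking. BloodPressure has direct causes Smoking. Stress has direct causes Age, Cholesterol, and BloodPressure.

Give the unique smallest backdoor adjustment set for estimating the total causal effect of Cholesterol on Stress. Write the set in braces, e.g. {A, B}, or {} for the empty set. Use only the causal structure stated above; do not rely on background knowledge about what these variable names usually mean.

Variables eligible for adjustment (non-descendants of Cholesterol, excluding Cholesterol and Stress): {Age, BMI, BloodPressure, Genotype, Smoking}.
Backdoor paths from Cholesterol to Stress:
  P1: Cholesterol <- Genotype -> BMI <- Smoking -> BloodPressure -> Stress
  P2: Cholesterol <- Genotype -> BMI <- BloodPressure -> Stress
Each backdoor path contains an unconditioned collider, so every path is already blocked with the empty conditioning set:
  P1: blocked at collider BMI (neither it nor any descendant is in the conditioning set).
  P2: blocked at collider BMI (neither it nor any descendant is in the conditioning set).
The empty set is therefore the unique smallest valid set.

{}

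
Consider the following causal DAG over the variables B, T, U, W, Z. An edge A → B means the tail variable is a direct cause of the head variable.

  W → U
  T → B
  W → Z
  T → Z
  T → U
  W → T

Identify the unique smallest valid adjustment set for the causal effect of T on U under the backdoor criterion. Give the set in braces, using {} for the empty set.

Variables eligible for adjustment (non-descendants of T, excluding T and U): {W}.
Backdoor paths from T to U:
  P1: T <- W -> U
The empty set is not sufficient: P1 (T <- W -> U) has no collider blocking it and no conditioned non-collider, so it is open.
Try {W}:
  P1: blocked at fork node W ∈ conditioning set.
{W} contains no descendant of T and blocks every backdoor path.
{W} is the unique smallest valid adjustment set.

{W}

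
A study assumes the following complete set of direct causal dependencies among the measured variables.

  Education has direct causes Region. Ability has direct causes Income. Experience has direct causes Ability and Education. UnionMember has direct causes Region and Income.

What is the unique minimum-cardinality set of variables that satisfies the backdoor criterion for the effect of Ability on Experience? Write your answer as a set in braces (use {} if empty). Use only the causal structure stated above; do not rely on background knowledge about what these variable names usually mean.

Variables eligible for adjustment (non-descendants of Ability, excluding Ability and Experience): {Education, Income, Region, UnionMember}.
Backdoor paths from Ability to Experience:
  P1: Ability <- Income -> UnionMember <- Region -> Education -> Experience
Each backdoor path contains an unconditioned collider, so every path is already blocked with the empty conditioning set:
  P1: blocked at collider UnionMember (neither it nor any descendant is in the conditioning set).
The empty set is therefore the unique smallest valid set.

{}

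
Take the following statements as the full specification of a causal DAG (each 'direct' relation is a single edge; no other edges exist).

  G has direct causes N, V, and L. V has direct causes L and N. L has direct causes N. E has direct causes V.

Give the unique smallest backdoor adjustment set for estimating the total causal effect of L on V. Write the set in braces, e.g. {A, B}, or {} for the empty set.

Variables eligible for adjustment (non-descendants of L, excluding L and V): {N}.
Backdoor paths from L to V:
  P1: L <- N -> V
  P2: L <- N -> G <- V
The empty set is not sufficient: P1 (L <- N -> V) has no collider blocking it and no conditioned non-collider, so it is open.
Try {N}:
  P1: blocked at fork node N ∈ conditioning set.
  P2: blocked at fork node N ∈ conditioning set.
{N} contains no descendant of L and blocks every backdoor path.
{N} is the unique smallest valid adjustment set.

{N}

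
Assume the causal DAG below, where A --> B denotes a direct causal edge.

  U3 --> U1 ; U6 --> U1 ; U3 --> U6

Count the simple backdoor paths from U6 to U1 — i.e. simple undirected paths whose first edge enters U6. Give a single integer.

A backdoor path from U6 to U1 is any simple undirected path whose first edge points into U6 (i.e. leaves U6 via a parent).
Parents of U6: {U3}.
Enumerating:
  P1: U6 <- U3 -> U1
That exhausts the simple backdoor paths. Count: 1.

1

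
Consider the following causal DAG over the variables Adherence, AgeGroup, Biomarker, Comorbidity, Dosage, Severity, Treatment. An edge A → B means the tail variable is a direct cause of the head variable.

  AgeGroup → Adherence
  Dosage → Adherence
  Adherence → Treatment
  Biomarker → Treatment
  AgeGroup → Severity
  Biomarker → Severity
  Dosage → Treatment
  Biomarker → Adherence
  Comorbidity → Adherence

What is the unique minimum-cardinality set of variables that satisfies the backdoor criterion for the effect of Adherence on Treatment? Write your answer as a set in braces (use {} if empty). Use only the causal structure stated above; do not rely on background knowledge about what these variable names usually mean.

{Biomarker, Dosage}

Variables eligible for adjustment (non-descendants of Adherence, excluding Adherence and Treatment): {AgeGroup, Biomarker, Comorbidity, Dosage, Severity}.
Backdoor paths from Adherence to Treatment:
  P1: Adherence <- Dosage -> Treatment
  P2: Adherence <- Biomarker -> Treatment
  P3: Adherence <- AgeGroup -> Severity <- Biomarker -> Treatment
The empty set is not sufficient: P1 (Adherence <- Dosage -> Treatment) has no collider blocking it and no conditioned non-collider, so it is open.
Try {Biomarker, Dosage}:
  P1: blocked at fork node Dosage ∈ conditioning set.
  P2: blocked at fork node Biomarker ∈ conditioning set.
  P3: blocked at collider Severity (neither it nor any descendant is in the conditioning set).
{Biomarker, Dosage} contains no descendant of Adherence and blocks every backdoor path.
Every element of {Biomarker, Dosage} is needed (dropping Biomarker leaves P2 open; dropping Dosage leaves P1 open), so no proper subset is valid.
Among all size-2 subsets of the eligible variables, only {Biomarker, Dosage} blocks every backdoor path, so it is the unique smallest valid adjustment set.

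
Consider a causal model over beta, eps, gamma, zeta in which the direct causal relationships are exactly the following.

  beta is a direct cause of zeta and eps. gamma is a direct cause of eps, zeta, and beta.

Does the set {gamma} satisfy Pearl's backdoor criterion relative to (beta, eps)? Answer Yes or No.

Backdoor paths from beta to eps (paths whose first edge points into beta):
  P1: beta <- gamma -> eps
Condition 1 (no descendant of beta in the set): holds — descendants of beta are {eps, zeta}; none are in {gamma}.
Condition 2 (every backdoor path blocked by {gamma}):
  P1: blocked at fork node gamma ∈ conditioning set.
{gamma} satisfies the backdoor criterion.

Yes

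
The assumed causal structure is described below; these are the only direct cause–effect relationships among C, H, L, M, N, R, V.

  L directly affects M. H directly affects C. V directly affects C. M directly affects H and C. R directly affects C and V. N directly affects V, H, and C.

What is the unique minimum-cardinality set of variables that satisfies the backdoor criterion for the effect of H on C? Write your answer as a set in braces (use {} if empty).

{M, N}

Variables eligible for adjustment (non-descendants of H, excluding H and C): {L, M, N, R, V}.
Backdoor paths from H to C:
  P1: H <- N -> V <- R -> C
  P2: H <- N -> V -> C
  P3: H <- N -> C
  P4: H <- M -> C
The empty set is not sufficient: P2 (H <- N -> V -> C) has no collider blocking it and no conditioned non-collider, so it is open.
Try {M, N}:
  P1: blocked at fork node N ∈ conditioning set.
  P2: blocked at fork node N ∈ conditioning set.
  P3: blocked at fork node N ∈ conditioning set.
  P4: blocked at fork node M ∈ conditioning set.
{M, N} contains no descendant of H and blocks every backdoor path.
Every element of {M, N} is needed (dropping M leaves P4 open; dropping N leaves P2 open), so no proper subset is valid.
Among all size-2 subsets of the eligible variables, only {M, N} blocks every backdoor path, so it is the unique smallest valid adjustment set.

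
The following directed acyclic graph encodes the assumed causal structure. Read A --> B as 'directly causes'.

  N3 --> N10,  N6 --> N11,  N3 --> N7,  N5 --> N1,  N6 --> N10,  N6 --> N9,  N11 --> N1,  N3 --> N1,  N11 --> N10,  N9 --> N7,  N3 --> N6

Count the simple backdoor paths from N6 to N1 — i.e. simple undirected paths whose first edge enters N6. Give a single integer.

A backdoor path from N6 to N1 is any simple undirected path whose first edge points into N6 (i.e. leaves N6 via a parent).
Parents of N6: {N3}.
Enumerating:
  P1: N6 <- N3 -> N1
  P2: N6 <- N3 -> N10 <- N11 -> N1
That exhausts the simple backdoor paths. Count: 2.

2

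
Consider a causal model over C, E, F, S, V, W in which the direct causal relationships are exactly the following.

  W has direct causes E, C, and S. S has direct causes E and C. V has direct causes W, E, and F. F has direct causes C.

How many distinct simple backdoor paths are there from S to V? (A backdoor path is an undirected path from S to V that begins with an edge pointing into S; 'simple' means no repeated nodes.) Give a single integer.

A backdoor path from S to V is any simple undirected path whose first edge points into S (i.e. leaves S via a parent).
Parents of S: {C, E}.
Enumerating:
  P1: S <- E -> W <- C -> F -> V
  P2: S <- E -> W -> V
  P3: S <- E -> V
  P4: S <- C -> W <- E -> V
  P5: S <- C -> W -> V
  P6: S <- C -> F -> V
That exhausts the simple backdoor paths. Count: 6.

6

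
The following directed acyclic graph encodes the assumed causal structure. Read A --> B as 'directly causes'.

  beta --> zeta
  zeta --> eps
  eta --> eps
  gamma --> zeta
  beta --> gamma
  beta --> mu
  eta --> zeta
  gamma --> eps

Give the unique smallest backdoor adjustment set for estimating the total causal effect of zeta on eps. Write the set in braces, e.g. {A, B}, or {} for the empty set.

Variables eligible for adjustment (non-descendants of zeta, excluding zeta and eps): {beta, eta, gamma, mu}.
Backdoor paths from zeta to eps:
  P1: zeta <- beta -> gamma -> eps
  P2: zeta <- gamma -> eps
  P3: zeta <- eta -> eps
The empty set is not sufficient: P1 (zeta <- beta -> gamma -> eps) has no collider blocking it and no conditioned non-collider, so it is open.
Try {eta, gamma}:
  P1: blocked at chain node gamma ∈ conditioning set.
  P2: blocked at fork node gamma ∈ conditioning set.
  P3: blocked at fork node eta ∈ conditioning set.
{eta, gamma} contains no descendant of zeta and blocks every backdoor path.
Every element of {eta, gamma} is needed (dropping eta leaves P3 open; dropping gamma leaves P1 open), so no proper subset is valid.
Among all size-2 subsets of the eligible variables, only {eta, gamma} blocks every backdoor path, so it is the unique smallest valid adjustment set.

{eta, gamma}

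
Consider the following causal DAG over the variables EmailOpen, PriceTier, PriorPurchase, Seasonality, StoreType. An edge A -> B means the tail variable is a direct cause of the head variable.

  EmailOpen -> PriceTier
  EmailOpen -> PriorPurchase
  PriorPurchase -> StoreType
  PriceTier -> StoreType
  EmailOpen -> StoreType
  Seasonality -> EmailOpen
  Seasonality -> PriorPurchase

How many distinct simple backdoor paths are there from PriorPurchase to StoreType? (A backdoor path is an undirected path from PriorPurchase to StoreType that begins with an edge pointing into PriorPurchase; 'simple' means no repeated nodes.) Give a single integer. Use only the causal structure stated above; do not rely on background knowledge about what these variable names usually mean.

A backdoor path from PriorPurchase to StoreType is any simple undirected path whose first edge points into PriorPurchase (i.e. leaves PriorPurchase via a parent).
Parents of PriorPurchase: {EmailOpen, Seasonality}.
Enumerating:
  P1: PriorPurchase <- Seasonality -> EmailOpen -> PriceTier -> StoreType
  P2: PriorPurchase <- Seasonality -> EmailOpen -> StoreType
  P3: PriorPurchase <- EmailOpen -> PriceTier -> StoreType
  P4: PriorPurchase <- EmailOpen -> StoreType
That exhausts the simple backdoor paths. Count: 4.

4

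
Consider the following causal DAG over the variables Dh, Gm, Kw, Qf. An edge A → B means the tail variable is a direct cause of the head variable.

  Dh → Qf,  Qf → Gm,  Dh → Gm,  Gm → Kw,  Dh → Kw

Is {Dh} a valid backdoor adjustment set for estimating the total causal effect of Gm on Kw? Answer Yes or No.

Yes

Backdoor paths from Gm to Kw (paths whose first edge points into Gm):
  P1: Gm <- Dh -> Kw
  P2: Gm <- Qf <- Dh -> Kw
Condition 1 (no descendant of Gm in the set): holds — descendants of Gm are {Kw}; none are in {Dh}.
Condition 2 (every backdoor path blocked by {Dh}):
  P1: blocked at fork node Dh ∈ conditioning set.
  P2: blocked at fork node Dh ∈ conditioning set.
{Dh} satisfies the backdoor criterion.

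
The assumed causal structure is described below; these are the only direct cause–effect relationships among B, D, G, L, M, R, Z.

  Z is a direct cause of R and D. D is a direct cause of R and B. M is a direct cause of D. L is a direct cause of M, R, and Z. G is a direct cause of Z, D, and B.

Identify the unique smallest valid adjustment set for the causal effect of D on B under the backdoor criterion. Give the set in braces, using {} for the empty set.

{G}

Variables eligible for adjustment (non-descendants of D, excluding D and B): {G, L, M, Z}.
Backdoor paths from D to B:
  P1: D <- G -> B
  P2: D <- Z <- G -> B
  P3: D <- M <- L -> Z <- G -> B
  P4: D <- M <- L -> R <- Z <- G -> B
The empty set is not sufficient: P1 (D <- G -> B) has no collider blocking it and no conditioned non-collider, so it is open.
Try {G}:
  P1: blocked at fork node G ∈ conditioning set.
  P2: blocked at fork node G ∈ conditioning set.
  P3: blocked at collider Z (neither it nor any descendant is in the conditioning set).
  P4: blocked at collider R (neither it nor any descendant is in the conditioning set).
{G} contains no descendant of D and blocks every backdoor path.
No other singleton works — e.g. {L} leaves P1 open — so {G} is the unique smallest valid adjustment set.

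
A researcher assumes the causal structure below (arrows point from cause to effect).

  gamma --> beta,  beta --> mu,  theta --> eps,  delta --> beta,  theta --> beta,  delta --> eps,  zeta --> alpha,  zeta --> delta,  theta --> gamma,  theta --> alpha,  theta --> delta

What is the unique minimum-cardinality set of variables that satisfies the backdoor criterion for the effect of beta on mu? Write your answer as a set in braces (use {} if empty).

{}

Variables eligible for adjustment (non-descendants of beta, excluding beta and mu): {alpha, delta, eps, gamma, theta, zeta}.
Backdoor paths from beta to mu:
  (none)
With no backdoor paths the empty set already satisfies the criterion, and it is trivially minimal.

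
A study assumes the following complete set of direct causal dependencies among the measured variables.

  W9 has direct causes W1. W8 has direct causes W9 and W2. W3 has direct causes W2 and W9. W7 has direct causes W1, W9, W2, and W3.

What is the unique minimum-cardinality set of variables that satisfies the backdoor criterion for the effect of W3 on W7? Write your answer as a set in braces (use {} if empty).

Variables eligible for adjustment (non-descendants of W3, excluding W3 and W7): {W1, W2, W8, W9}.
Backdoor paths from W3 to W7:
  P1: W3 <- W9 <- W1 -> W7
  P2: W3 <- W9 -> W8 <- W2 -> W7
  P3: W3 <- W9 -> W7
  P4: W3 <- W2 -> W8 <- W9 <- W1 -> W7
  P5: W3 <- W2 -> W8 <- W9 -> W7
  P6: W3 <- W2 -> W7
The empty set is not sufficient: P1 (W3 <- W9 <- W1 -> W7) has no collider blocking it and no conditioned non-collider, so it is open.
Try {W2, W9}:
  P1: blocked at chain node W9 ∈ conditioning set.
  P2: blocked at fork node W9 ∈ conditioning set.
  P3: blocked at fork node W9 ∈ conditioning set.
  P4: blocked at fork node W2 ∈ conditioning set.
  P5: blocked at fork node W2 ∈ conditioning set.
  P6: blocked at fork node W2 ∈ conditioning set.
{W2, W9} contains no descendant of W3 and blocks every backdoor path.
Every element of {W2, W9} is needed (dropping W2 leaves P6 open; dropping W9 leaves P1 open), so no proper subset is valid.
Among all size-2 subsets of the eligible variables, only {W2, W9} blocks every backdoor path, so it is the unique smallest valid adjustment set.

{W2, W9}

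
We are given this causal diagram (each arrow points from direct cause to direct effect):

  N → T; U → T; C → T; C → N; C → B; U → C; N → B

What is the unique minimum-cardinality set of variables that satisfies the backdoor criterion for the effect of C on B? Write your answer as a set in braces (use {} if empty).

{}

Variables eligible for adjustment (non-descendants of C, excluding C and B): {U}.
Backdoor paths from C to B:
  P1: C <- U -> T <- N -> B
Each backdoor path contains an unconditioned collider, so every path is already blocked with the empty conditioning set:
  P1: blocked at collider T (neither it nor any descendant is in the conditioning set).
The empty set is therefore the unique smallest valid set.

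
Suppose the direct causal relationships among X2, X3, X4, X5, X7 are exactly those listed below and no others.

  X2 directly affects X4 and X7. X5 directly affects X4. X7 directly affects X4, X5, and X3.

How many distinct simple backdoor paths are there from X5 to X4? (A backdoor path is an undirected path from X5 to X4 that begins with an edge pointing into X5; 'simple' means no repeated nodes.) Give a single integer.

2

A backdoor path from X5 to X4 is any simple undirected path whose first edge points into X5 (i.e. leaves X5 via a parent).
Parents of X5: {X7}.
Enumerating:
  P1: X5 <- X7 <- X2 -> X4
  P2: X5 <- X7 -> X4
That exhausts the simple backdoor paths. Count: 2.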